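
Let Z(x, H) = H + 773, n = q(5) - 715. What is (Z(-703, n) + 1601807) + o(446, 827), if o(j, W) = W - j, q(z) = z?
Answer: 1602251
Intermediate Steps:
n = -710 (n = 5 - 715 = -710)
Z(x, H) = 773 + H
(Z(-703, n) + 1601807) + o(446, 827) = ((773 - 710) + 1601807) + (827 - 1*446) = (63 + 1601807) + (827 - 446) = 1601870 + 381 = 1602251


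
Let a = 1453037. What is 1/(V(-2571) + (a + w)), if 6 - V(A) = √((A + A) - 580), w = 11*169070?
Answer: 3312813/10974729978691 + I*√5722/10974729978691 ≈ 3.0186e-7 + 6.8926e-12*I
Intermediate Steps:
w = 1859770
V(A) = 6 - √(-580 + 2*A) (V(A) = 6 - √((A + A) - 580) = 6 - √(2*A - 580) = 6 - √(-580 + 2*A))
1/(V(-2571) + (a + w)) = 1/((6 - √(-580 + 2*(-2571))) + (1453037 + 1859770)) = 1/((6 - √(-580 - 5142)) + 3312807) = 1/((6 - √(-5722)) + 3312807) = 1/((6 - I*√5722) + 3312807) = 1/(3312813 - I*√5722)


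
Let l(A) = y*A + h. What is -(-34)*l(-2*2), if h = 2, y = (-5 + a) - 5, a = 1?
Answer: 1292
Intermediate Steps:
y = -9 (y = (-5 + 1) - 5 = -4 - 5 = -9)
l(A) = 2 - 9*A (l(A) = -9*A + 2 = 2 - 9*A)
-(-34)*l(-2*2) = -(-34)*(2 - (-18)*2) = -(-34)*(2 - 9*(-4)) = -(-34)*(2 + 36) = -(-34)*38 = -17*(-76) = 1292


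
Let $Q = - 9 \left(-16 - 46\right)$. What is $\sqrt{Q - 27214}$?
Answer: $28 i \sqrt{34} \approx 163.27 i$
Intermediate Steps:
$Q = 558$ ($Q = \left(-9\right) \left(-62\right) = 558$)
$\sqrt{Q - 27214} = \sqrt{558 - 27214} = \sqrt{-26656} = 28 i \sqrt{34}$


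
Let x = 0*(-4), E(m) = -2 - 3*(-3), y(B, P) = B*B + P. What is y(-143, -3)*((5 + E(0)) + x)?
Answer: 245352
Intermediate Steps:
y(B, P) = P + B**2 (y(B, P) = B**2 + P = P + B**2)
E(m) = 7 (E(m) = -2 + 9 = 7)
x = 0
y(-143, -3)*((5 + E(0)) + x) = (-3 + (-143)**2)*((5 + 7) + 0) = (-3 + 20449)*(12 + 0) = 20446*12 = 245352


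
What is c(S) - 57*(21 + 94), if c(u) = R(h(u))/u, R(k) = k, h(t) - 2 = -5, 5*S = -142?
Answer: -930795/142 ≈ -6554.9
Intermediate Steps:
S = -142/5 (S = (1/5)*(-142) = -142/5 ≈ -28.400)
h(t) = -3 (h(t) = 2 - 5 = -3)
c(u) = -3/u
c(S) - 57*(21 + 94) = -3/(-142/5) - 57*(21 + 94) = -3*(-5/142) - 57*115 = 15/142 - 1*6555 = 15/142 - 6555 = -930795/142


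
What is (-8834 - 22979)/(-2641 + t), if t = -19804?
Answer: 31813/22445 ≈ 1.4174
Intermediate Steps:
(-8834 - 22979)/(-2641 + t) = (-8834 - 22979)/(-2641 - 19804) = -31813/(-22445) = -31813*(-1/22445) = 31813/22445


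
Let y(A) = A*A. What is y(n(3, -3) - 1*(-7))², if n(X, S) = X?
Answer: 10000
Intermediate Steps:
y(A) = A²
y(n(3, -3) - 1*(-7))² = ((3 - 1*(-7))²)² = ((3 + 7)²)² = (10²)² = 100² = 10000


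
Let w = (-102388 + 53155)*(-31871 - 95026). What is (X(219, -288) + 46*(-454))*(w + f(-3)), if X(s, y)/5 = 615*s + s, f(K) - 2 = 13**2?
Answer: 4083604095145392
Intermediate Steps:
w = 6247520001 (w = -49233*(-126897) = 6247520001)
f(K) = 171 (f(K) = 2 + 13**2 = 2 + 169 = 171)
X(s, y) = 3080*s (X(s, y) = 5*(615*s + s) = 5*(616*s) = 3080*s)
(X(219, -288) + 46*(-454))*(w + f(-3)) = (3080*219 + 46*(-454))*(6247520001 + 171) = (674520 - 20884)*6247520172 = 653636*6247520172 = 4083604095145392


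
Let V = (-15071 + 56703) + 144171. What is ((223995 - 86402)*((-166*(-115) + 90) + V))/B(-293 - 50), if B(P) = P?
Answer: -28204225919/343 ≈ -8.2228e+7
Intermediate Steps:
V = 185803 (V = 41632 + 144171 = 185803)
((223995 - 86402)*((-166*(-115) + 90) + V))/B(-293 - 50) = ((223995 - 86402)*((-166*(-115) + 90) + 185803))/(-293 - 50) = (137593*((19090 + 90) + 185803))/(-343) = (137593*(19180 + 185803))*(-1/343) = (137593*204983)*(-1/343) = 28204225919*(-1/343) = -28204225919/343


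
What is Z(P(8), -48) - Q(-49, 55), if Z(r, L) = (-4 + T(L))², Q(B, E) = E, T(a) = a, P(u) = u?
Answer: 2649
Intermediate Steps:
Z(r, L) = (-4 + L)²
Z(P(8), -48) - Q(-49, 55) = (-4 - 48)² - 1*55 = (-52)² - 55 = 2704 - 55 = 2649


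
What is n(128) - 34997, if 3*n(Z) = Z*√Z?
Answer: -34997 + 1024*√2/3 ≈ -34514.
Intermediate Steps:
n(Z) = Z^(3/2)/3 (n(Z) = (Z*√Z)/3 = Z^(3/2)/3)
n(128) - 34997 = 128^(3/2)/3 - 34997 = (1024*√2)/3 - 34997 = 1024*√2/3 - 34997 = -34997 + 1024*√2/3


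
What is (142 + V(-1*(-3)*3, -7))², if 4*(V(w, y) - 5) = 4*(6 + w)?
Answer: 26244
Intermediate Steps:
V(w, y) = 11 + w (V(w, y) = 5 + (4*(6 + w))/4 = 5 + (24 + 4*w)/4 = 5 + (6 + w) = 11 + w)
(142 + V(-1*(-3)*3, -7))² = (142 + (11 - 1*(-3)*3))² = (142 + (11 + 3*3))² = (142 + (11 + 9))² = (142 + 20)² = 162² = 26244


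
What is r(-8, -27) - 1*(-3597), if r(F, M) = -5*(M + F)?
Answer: 3772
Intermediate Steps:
r(F, M) = -5*F - 5*M (r(F, M) = -5*(F + M) = -5*F - 5*M)
r(-8, -27) - 1*(-3597) = (-5*(-8) - 5*(-27)) - 1*(-3597) = (40 + 135) + 3597 = 175 + 3597 = 3772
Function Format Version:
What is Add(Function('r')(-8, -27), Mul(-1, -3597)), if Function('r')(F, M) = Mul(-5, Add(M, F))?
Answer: 3772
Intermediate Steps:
Function('r')(F, M) = Add(Mul(-5, F), Mul(-5, M)) (Function('r')(F, M) = Mul(-5, Add(F, M)) = Add(Mul(-5, F), Mul(-5, M)))
Add(Function('r')(-8, -27), Mul(-1, -3597)) = Add(Add(Mul(-5, -8), Mul(-5, -27)), Mul(-1, -3597)) = Add(Add(40, 135), 3597) = Add(175, 3597) = 3772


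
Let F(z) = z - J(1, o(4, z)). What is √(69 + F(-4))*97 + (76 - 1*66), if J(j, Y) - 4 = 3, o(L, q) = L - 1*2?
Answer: 10 + 97*√58 ≈ 748.73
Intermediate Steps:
o(L, q) = -2 + L (o(L, q) = L - 2 = -2 + L)
J(j, Y) = 7 (J(j, Y) = 4 + 3 = 7)
F(z) = -7 + z (F(z) = z - 1*7 = z - 7 = -7 + z)
√(69 + F(-4))*97 + (76 - 1*66) = √(69 + (-7 - 4))*97 + (76 - 1*66) = √(69 - 11)*97 + (76 - 66) = √58*97 + 10 = 97*√58 + 10 = 10 + 97*√58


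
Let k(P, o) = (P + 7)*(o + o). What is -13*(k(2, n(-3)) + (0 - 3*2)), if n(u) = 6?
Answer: -1326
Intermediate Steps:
k(P, o) = 2*o*(7 + P) (k(P, o) = (7 + P)*(2*o) = 2*o*(7 + P))
-13*(k(2, n(-3)) + (0 - 3*2)) = -13*(2*6*(7 + 2) + (0 - 3*2)) = -13*(2*6*9 + (0 - 6)) = -13*(108 - 6) = -13*102 = -1326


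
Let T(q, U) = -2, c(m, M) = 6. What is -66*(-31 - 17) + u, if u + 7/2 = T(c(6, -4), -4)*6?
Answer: 6305/2 ≈ 3152.5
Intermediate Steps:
u = -31/2 (u = -7/2 - 2*6 = -7/2 - 12 = -31/2 ≈ -15.500)
-66*(-31 - 17) + u = -66*(-31 - 17) - 31/2 = -66*(-48) - 31/2 = 3168 - 31/2 = 6305/2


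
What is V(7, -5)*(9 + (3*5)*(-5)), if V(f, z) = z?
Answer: 330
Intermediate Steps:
V(7, -5)*(9 + (3*5)*(-5)) = -5*(9 + (3*5)*(-5)) = -5*(9 + 15*(-5)) = -5*(9 - 75) = -5*(-66) = 330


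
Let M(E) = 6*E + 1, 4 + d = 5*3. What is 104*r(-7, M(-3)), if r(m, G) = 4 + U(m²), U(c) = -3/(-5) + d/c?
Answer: 122928/245 ≈ 501.75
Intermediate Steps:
d = 11 (d = -4 + 5*3 = -4 + 15 = 11)
U(c) = ⅗ + 11/c (U(c) = -3/(-5) + 11/c = -3*(-⅕) + 11/c = ⅗ + 11/c)
M(E) = 1 + 6*E
r(m, G) = 23/5 + 11/m² (r(m, G) = 4 + (⅗ + 11/(m²)) = 4 + (⅗ + 11/m²) = 23/5 + 11/m²)
104*r(-7, M(-3)) = 104*(23/5 + 11/(-7)²) = 104*(23/5 + 11*(1/49)) = 104*(23/5 + 11/49) = 104*(1182/245) = 122928/245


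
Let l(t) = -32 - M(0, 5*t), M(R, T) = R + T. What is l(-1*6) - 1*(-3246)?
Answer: 3244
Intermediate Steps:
l(t) = -32 - 5*t (l(t) = -32 - (0 + 5*t) = -32 - 5*t)
l(-1*6) - 1*(-3246) = (-32 - (-5)*6) - 1*(-3246) = (-32 - 5*(-6)) + 3246 = (-32 + 30) + 3246 = -2 + 3246 = 3244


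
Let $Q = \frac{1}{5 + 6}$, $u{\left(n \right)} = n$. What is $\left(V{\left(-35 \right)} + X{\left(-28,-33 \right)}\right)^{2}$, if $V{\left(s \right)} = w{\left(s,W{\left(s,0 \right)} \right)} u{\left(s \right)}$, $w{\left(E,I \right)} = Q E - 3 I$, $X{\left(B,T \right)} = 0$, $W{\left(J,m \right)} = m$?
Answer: $\frac{1500625}{121} \approx 12402.0$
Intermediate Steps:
$Q = \frac{1}{11} \approx 0.090909$
$w{\left(E,I \right)} = - 3 I + \frac{E}{11}$ ($w{\left(E,I \right)} = \frac{E}{11} - 3 I = - 3 I + \frac{E}{11}$)
$V{\left(s \right)} = \frac{s^{2}}{11}$ ($V{\left(s \right)} = \left(\left(-3\right) 0 + \frac{s}{11}\right) s = \left(0 + \frac{s}{11}\right) s = \frac{s}{11} s = \frac{s^{2}}{11}$)
$\left(V{\left(-35 \right)} + X{\left(-28,-33 \right)}\right)^{2} = \left(\frac{\left(-35\right)^{2}}{11} + 0\right)^{2} = \left(\frac{1}{11} \cdot 1225 + 0\right)^{2} = \left(\frac{1225}{11} + 0\right)^{2} = \left(\frac{1225}{11}\right)^{2} = \frac{1500625}{121}$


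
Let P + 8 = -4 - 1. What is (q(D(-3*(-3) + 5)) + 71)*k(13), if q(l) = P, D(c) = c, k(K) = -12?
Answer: -696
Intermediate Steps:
P = -13 (P = -8 + (-4 - 1) = -8 - 5 = -13)
q(l) = -13
(q(D(-3*(-3) + 5)) + 71)*k(13) = (-13 + 71)*(-12) = 58*(-12) = -696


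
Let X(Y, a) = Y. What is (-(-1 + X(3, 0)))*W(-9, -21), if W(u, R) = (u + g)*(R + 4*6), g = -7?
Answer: 96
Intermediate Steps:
W(u, R) = (-7 + u)*(24 + R) (W(u, R) = (u - 7)*(R + 4*6) = (-7 + u)*(R + 24) = (-7 + u)*(24 + R))
(-(-1 + X(3, 0)))*W(-9, -21) = (-(-1 + 3))*(-168 - 7*(-21) + 24*(-9) - 21*(-9)) = (-1*2)*(-168 + 147 - 216 + 189) = -2*(-48) = 96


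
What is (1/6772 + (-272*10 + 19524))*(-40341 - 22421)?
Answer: -3571053897509/3386 ≈ -1.0547e+9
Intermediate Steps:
(1/6772 + (-272*10 + 19524))*(-40341 - 22421) = (1/6772 + (-2720 + 19524))*(-62762) = (1/6772 + 16804)*(-62762) = (113796689/6772)*(-62762) = -3571053897509/3386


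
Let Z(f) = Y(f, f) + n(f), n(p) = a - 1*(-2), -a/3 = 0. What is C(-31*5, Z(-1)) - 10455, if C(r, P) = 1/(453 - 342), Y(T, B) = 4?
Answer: -1160504/111 ≈ -10455.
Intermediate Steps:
a = 0 (a = -3*0 = 0)
n(p) = 2 (n(p) = 0 - 1*(-2) = 0 + 2 = 2)
Z(f) = 6 (Z(f) = 4 + 2 = 6)
C(r, P) = 1/111
C(-31*5, Z(-1)) - 10455 = 1/111 - 10455 = -1160504/111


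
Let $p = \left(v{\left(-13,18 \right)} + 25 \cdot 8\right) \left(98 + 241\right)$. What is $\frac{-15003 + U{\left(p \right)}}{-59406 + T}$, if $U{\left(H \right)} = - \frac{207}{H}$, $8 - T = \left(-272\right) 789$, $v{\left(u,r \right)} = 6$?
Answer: $- \frac{349239903}{3612978380} \approx -0.096663$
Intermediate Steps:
$p = 69834$ ($p = \left(6 + 25 \cdot 8\right) \left(98 + 241\right) = \left(6 + 200\right) 339 = 206 \cdot 339 = 69834$)
$T = 214616$ ($T = 8 - \left(-272\right) 789 = 8 - -214608 = 8 + 214608 = 214616$)
$\frac{-15003 + U{\left(p \right)}}{-59406 + T} = \frac{-15003 - \frac{207}{69834}}{-59406 + 214616} = \frac{-15003 - \frac{69}{23278}}{155210} = \left(-15003 - \frac{69}{23278}\right) \frac{1}{155210} = \left(- \frac{349239903}{23278}\right) \frac{1}{155210} = - \frac{349239903}{3612978380}$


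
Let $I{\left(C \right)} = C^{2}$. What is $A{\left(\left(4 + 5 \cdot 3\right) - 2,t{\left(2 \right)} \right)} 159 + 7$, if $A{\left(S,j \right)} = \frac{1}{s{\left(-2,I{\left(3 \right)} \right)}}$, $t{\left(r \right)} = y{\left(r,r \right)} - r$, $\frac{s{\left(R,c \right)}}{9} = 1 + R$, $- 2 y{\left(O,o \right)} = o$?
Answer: $- \frac{32}{3} \approx -10.667$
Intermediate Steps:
$y{\left(O,o \right)} = - \frac{o}{2}$
$s{\left(R,c \right)} = 9 + 9 R$ ($s{\left(R,c \right)} = 9 \left(1 + R\right) = 9 + 9 R$)
$t{\left(r \right)} = - \frac{3 r}{2}$ ($t{\left(r \right)} = - \frac{r}{2} - r = - \frac{3 r}{2}$)
$A{\left(S,j \right)} = - \frac{1}{9}$ ($A{\left(S,j \right)} = \frac{1}{9 + 9 \left(-2\right)} = \frac{1}{9 - 18} = \frac{1}{-9} = - \frac{1}{9}$)
$A{\left(\left(4 + 5 \cdot 3\right) - 2,t{\left(2 \right)} \right)} 159 + 7 = \left(- \frac{1}{9}\right) 159 + 7 = - \frac{53}{3} + 7 = - \frac{32}{3}$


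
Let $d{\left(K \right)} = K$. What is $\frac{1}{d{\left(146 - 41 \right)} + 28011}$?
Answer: $\frac{1}{28116} \approx 3.5567 \cdot 10^{-5}$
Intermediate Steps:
$\frac{1}{d{\left(146 - 41 \right)} + 28011} = \frac{1}{\left(146 - 41\right) + 28011} = \frac{1}{105 + 28011} = \frac{1}{28116}$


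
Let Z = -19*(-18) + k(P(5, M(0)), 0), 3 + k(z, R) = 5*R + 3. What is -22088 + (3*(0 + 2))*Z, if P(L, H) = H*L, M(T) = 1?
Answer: -20036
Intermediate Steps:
k(z, R) = 5*R (k(z, R) = -3 + (5*R + 3) = -3 + (3 + 5*R) = 5*R)
Z = 342 (Z = -19*(-18) + 5*0 = 342 + 0 = 342)
-22088 + (3*(0 + 2))*Z = -22088 + (3*(0 + 2))*342 = -22088 + (3*2)*342 = -22088 + 6*342 = -22088 + 2052 = -20036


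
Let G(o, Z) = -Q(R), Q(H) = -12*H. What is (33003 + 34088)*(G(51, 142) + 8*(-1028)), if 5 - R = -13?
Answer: -537264728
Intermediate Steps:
R = 18 (R = 5 - 1*(-13) = 5 + 13 = 18)
G(o, Z) = 216 (G(o, Z) = -(-12)*18 = -1*(-216) = 216)
(33003 + 34088)*(G(51, 142) + 8*(-1028)) = (33003 + 34088)*(216 + 8*(-1028)) = 67091*(216 - 8224) = 67091*(-8008) = -537264728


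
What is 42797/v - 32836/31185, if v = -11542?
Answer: -1713617557/359937270 ≈ -4.7609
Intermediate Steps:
42797/v - 32836/31185 = 42797/(-11542) - 32836/31185 = 42797*(-1/11542) - 32836*1/31185 = -42797/11542 - 32836/31185 = -1713617557/359937270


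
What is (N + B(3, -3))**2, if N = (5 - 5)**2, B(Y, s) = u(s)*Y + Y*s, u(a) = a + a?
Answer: 729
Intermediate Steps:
u(a) = 2*a
B(Y, s) = 3*Y*s (B(Y, s) = (2*s)*Y + Y*s = 2*Y*s + Y*s = 3*Y*s)
N = 0 (N = 0**2 = 0)
(N + B(3, -3))**2 = (0 + 3*3*(-3))**2 = (0 - 27)**2 = (-27)**2 = 729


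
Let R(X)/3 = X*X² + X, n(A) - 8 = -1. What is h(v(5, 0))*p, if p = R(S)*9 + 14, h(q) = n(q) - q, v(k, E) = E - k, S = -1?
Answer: -480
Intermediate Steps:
n(A) = 7 (n(A) = 8 - 1 = 7)
h(q) = 7 - q
R(X) = 3*X + 3*X³ (R(X) = 3*(X*X² + X) = 3*(X³ + X) = 3*(X + X³) = 3*X + 3*X³)
p = -40 (p = (3*(-1)*(1 + (-1)²))*9 + 14 = (3*(-1)*(1 + 1))*9 + 14 = (3*(-1)*2)*9 + 14 = -6*9 + 14 = -54 + 14 = -40)
h(v(5, 0))*p = (7 - (0 - 1*5))*(-40) = (7 - (0 - 5))*(-40) = (7 - 1*(-5))*(-40) = (7 + 5)*(-40) = 12*(-40) = -480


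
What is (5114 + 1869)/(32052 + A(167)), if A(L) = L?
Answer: 6983/32219 ≈ 0.21674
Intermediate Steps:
(5114 + 1869)/(32052 + A(167)) = (5114 + 1869)/(32052 + 167) = 6983/32219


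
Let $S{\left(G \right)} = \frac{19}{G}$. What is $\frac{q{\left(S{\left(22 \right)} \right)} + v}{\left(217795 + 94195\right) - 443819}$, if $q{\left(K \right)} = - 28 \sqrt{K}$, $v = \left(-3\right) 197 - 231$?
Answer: $\frac{274}{43943} + \frac{14 \sqrt{418}}{1450119} \approx 0.0064327$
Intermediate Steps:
$v = -822$ ($v = -591 - 231 = -822$)
$\frac{q{\left(S{\left(22 \right)} \right)} + v}{\left(217795 + 94195\right) - 443819} = \frac{- 28 \sqrt{\frac{19}{22}} - 822}{\left(217795 + 94195\right) - 443819} = \frac{- 28 \sqrt{19 \cdot \frac{1}{22}} - 822}{311990 - 443819} = \frac{- 28 \sqrt{\frac{19}{22}} - 822}{-131829} = \left(- 28 \frac{\sqrt{418}}{22} - 822\right) \left(- \frac{1}{131829}\right) = \left(- \frac{14 \sqrt{418}}{11} - 822\right) \left(- \frac{1}{131829}\right) = \left(-822 - \frac{14 \sqrt{418}}{11}\right) \left(- \frac{1}{131829}\right) = \frac{274}{43943} + \frac{14 \sqrt{418}}{1450119}$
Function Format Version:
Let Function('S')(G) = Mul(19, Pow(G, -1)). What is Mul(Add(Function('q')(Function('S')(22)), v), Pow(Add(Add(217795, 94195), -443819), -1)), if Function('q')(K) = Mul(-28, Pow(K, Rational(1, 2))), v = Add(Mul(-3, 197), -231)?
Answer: Add(Rational(274, 43943), Mul(Rational(14, 1450119), Pow(418, Rational(1, 2)))) ≈ 0.0064327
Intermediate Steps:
v = -822 (v = Add(-591, -231) = -822)
Mul(Add(Function('q')(Function('S')(22)), v), Pow(Add(Add(217795, 94195), -443819), -1)) = Mul(Add(Mul(-28, Pow(Mul(19, Pow(22, -1)), Rational(1, 2))), -822), Pow(Add(Add(217795, 94195), -443819), -1)) = Mul(Add(Mul(-28, Pow(Mul(19, Rational(1, 22)), Rational(1, 2))), -822), Pow(Add(311990, -443819), -1)) = Mul(Add(Mul(-28, Pow(Rational(19, 22), Rational(1, 2))), -822), Pow(-131829, -1)) = Mul(Add(Mul(-28, Mul(Rational(1, 22), Pow(418, Rational(1, 2)))), -822), Rational(-1, 131829)) = Mul(Add(Mul(Rational(-14, 11), Pow(418, Rational(1, 2))), -822), Rational(-1, 131829)) = Mul(Add(-822, Mul(Rational(-14, 11), Pow(418, Rational(1, 2)))), Rational(-1, 131829)) = Add(Rational(274, 43943), Mul(Rational(14, 1450119), Pow(418, Rational(1, 2))))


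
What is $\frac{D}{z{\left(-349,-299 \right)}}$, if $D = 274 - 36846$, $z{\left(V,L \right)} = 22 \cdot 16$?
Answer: $- \frac{9143}{88} \approx -103.9$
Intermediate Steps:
$z{\left(V,L \right)} = 352$
$D = -36572$ ($D = 274 - 36846 = -36572$)
$\frac{D}{z{\left(-349,-299 \right)}} = - \frac{36572}{352} = \left(-36572\right) \frac{1}{352} = - \frac{9143}{88}$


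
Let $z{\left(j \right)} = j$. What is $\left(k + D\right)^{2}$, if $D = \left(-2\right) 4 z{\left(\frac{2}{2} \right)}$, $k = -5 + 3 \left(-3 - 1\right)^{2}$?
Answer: $1225$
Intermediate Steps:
$k = 43$ ($k = -5 + 3 \left(-4\right)^{2} = -5 + 3 \cdot 16 = -5 + 48 = 43$)
$D = -8$ ($D = \left(-2\right) 4 \cdot \frac{2}{2} = - 8 \cdot 2 \cdot \frac{1}{2} = \left(-8\right) 1 = -8$)
$\left(k + D\right)^{2} = \left(43 - 8\right)^{2} = 35^{2} = 1225$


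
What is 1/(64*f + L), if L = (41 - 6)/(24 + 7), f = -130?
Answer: -31/257885 ≈ -0.00012021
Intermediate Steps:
L = 35/31 ≈ 1.1290
1/(64*f + L) = 1/(64*(-130) + 35/31) = 1/(-8320 + 35/31) = 1/(-257885/31) = -31/257885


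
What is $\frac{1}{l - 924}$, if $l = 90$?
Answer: $- \frac{1}{834} \approx -0.001199$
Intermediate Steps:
$\frac{1}{l - 924} = \frac{1}{90 - 924} = \frac{1}{-834} = - \frac{1}{834}$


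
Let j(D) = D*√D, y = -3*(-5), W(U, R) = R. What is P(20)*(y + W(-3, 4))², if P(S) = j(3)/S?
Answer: 1083*√3/20 ≈ 93.791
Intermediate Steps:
y = 15
j(D) = D^(3/2)
P(S) = 3*√3/S (P(S) = 3^(3/2)/S = (3*√3)/S = 3*√3/S)
P(20)*(y + W(-3, 4))² = (3*√3/20)*(15 + 4)² = (3*√3*(1/20))*19² = (3*√3/20)*361 = 1083*√3/20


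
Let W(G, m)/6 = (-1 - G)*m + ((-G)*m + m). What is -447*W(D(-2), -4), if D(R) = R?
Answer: 42912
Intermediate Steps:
W(G, m) = 6*m - 6*G*m + 6*m*(-1 - G) (W(G, m) = 6*((-1 - G)*m + ((-G)*m + m)) = 6*(m*(-1 - G) + (-G*m + m)) = 6*(m*(-1 - G) + (m - G*m)) = 6*(m + m*(-1 - G) - G*m) = 6*m - 6*G*m + 6*m*(-1 - G))
-447*W(D(-2), -4) = -(-5364)*(-2)*(-4) = -447*(-96) = 42912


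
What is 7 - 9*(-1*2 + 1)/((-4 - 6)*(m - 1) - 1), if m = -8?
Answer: 632/89 ≈ 7.1011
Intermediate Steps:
7 - 9*(-1*2 + 1)/((-4 - 6)*(m - 1) - 1) = 7 - 9*(-1*2 + 1)/((-4 - 6)*(-8 - 1) - 1) = 7 - 9*(-2 + 1)/(-10*(-9) - 1) = 7 - (-9)/(90 - 1) = 7 - (-9)/89 = 7 - 9*(-1/89) = 7 + 9/89 = 632/89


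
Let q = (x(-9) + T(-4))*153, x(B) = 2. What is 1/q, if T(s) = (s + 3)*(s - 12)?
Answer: 1/2754 ≈ 0.00036311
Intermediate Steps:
T(s) = (-12 + s)*(3 + s) (T(s) = (3 + s)*(-12 + s) = (-12 + s)*(3 + s))
q = 2754 (q = (2 + (-36 + (-4)² - 9*(-4)))*153 = (2 + (-36 + 16 + 36))*153 = (2 + 16)*153 = 18*153 = 2754)
1/q = 1/2754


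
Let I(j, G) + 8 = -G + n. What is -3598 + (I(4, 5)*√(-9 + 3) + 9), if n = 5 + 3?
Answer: -3589 - 5*I*√6 ≈ -3589.0 - 12.247*I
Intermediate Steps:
n = 8
I(j, G) = -G (I(j, G) = -8 + (-G + 8) = -8 + (8 - G) = -G)
-3598 + (I(4, 5)*√(-9 + 3) + 9) = -3598 + ((-1*5)*√(-9 + 3) + 9) = -3598 + (-5*I*√6 + 9) = -3598 + (9 - 5*I*√6) = -3589 - 5*I*√6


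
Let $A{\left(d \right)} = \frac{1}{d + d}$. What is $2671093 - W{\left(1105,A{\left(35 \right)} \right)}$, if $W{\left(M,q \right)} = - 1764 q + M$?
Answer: $\frac{13350066}{5} \approx 2.67 \cdot 10^{6}$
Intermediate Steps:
$A{\left(d \right)} = \frac{1}{2 d}$
$W{\left(M,q \right)} = M - 1764 q$
$2671093 - W{\left(1105,A{\left(35 \right)} \right)} = 2671093 - \left(1105 - 1764 \frac{1}{2 \cdot 35}\right) = 2671093 - \left(1105 - 1764 \cdot \frac{1}{2} \cdot \frac{1}{35}\right) = 2671093 - \left(1105 - \frac{126}{5}\right) = 2671093 - \frac{5399}{5} = \frac{13350066}{5}$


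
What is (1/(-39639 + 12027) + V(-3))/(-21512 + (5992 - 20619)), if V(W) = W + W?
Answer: 165673/997870068 ≈ 0.00016603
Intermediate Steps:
V(W) = 2*W
(1/(-39639 + 12027) + V(-3))/(-21512 + (5992 - 20619)) = (1/(-39639 + 12027) + 2*(-3))/(-21512 + (5992 - 20619)) = (1/(-27612) - 6)/(-21512 - 14627) = (-1/27612 - 6)/(-36139) = -165673/27612*(-1/36139) = 165673/997870068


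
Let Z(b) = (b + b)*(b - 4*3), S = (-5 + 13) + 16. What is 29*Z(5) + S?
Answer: -2006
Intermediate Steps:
S = 24 (S = 8 + 16 = 24)
Z(b) = 2*b*(-12 + b) (Z(b) = (2*b)*(b - 12) = (2*b)*(-12 + b) = 2*b*(-12 + b))
29*Z(5) + S = 29*(2*5*(-12 + 5)) + 24 = 29*(2*5*(-7)) + 24 = 29*(-70) + 24 = -2030 + 24 = -2006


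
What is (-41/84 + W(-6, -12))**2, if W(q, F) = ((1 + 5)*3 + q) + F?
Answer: 1681/7056 ≈ 0.23824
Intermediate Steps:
W(q, F) = 18 + F + q (W(q, F) = (6*3 + q) + F = (18 + q) + F = 18 + F + q)
(-41/84 + W(-6, -12))**2 = (-41/84 + (18 - 12 - 6))**2 = (-41*1/84 + 0)**2 = (-41/84 + 0)**2 = (-41/84)**2 = 1681/7056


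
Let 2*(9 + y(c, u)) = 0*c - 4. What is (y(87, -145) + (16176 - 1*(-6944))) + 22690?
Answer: 45799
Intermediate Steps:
y(c, u) = -11 (y(c, u) = -9 + (0*c - 4)/2 = -9 + (0 - 4)/2 = -9 + (1/2)*(-4) = -9 - 2 = -11)
(y(87, -145) + (16176 - 1*(-6944))) + 22690 = (-11 + (16176 - 1*(-6944))) + 22690 = (-11 + (16176 + 6944)) + 22690 = (-11 + 23120) + 22690 = 23109 + 22690 = 45799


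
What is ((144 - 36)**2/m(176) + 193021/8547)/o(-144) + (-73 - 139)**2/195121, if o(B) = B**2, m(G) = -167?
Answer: 1317068024306795/5775095527052544 ≈ 0.22806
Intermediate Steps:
((144 - 36)**2/m(176) + 193021/8547)/o(-144) + (-73 - 139)**2/195121 = ((144 - 36)**2/(-167) + 193021/8547)/((-144)**2) + (-73 - 139)**2/195121 = (108**2*(-1/167) + 193021*(1/8547))/20736 + (-212)**2*(1/195121) = (11664*(-1/167) + 193021/8547)*(1/20736) + 44944*(1/195121) = (-11664/167 + 193021/8547)*(1/20736) + 44944/195121 = -67457701/1427349*1/20736 + 44944/195121 = -67457701/29597508864 + 44944/195121 = 1317068024306795/5775095527052544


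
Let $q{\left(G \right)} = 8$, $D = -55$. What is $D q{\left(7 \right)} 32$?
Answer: $-14080$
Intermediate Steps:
$D q{\left(7 \right)} 32 = \left(-55\right) 8 \cdot 32 = \left(-440\right) 32 = -14080$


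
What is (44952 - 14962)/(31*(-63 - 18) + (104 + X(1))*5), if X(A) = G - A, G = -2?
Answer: -14995/1003 ≈ -14.950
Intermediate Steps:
X(A) = -2 - A
(44952 - 14962)/(31*(-63 - 18) + (104 + X(1))*5) = (44952 - 14962)/(31*(-63 - 18) + (104 + (-2 - 1*1))*5) = 29990/(31*(-81) + (104 + (-2 - 1))*5) = 29990/(-2511 + (104 - 3)*5) = 29990/(-2511 + 101*5) = 29990/(-2511 + 505) = 29990/(-2006) = 29990*(-1/2006) = -14995/1003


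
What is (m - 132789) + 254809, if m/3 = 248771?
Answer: 868333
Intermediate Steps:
m = 746313 (m = 3*248771 = 746313)
(m - 132789) + 254809 = (746313 - 132789) + 254809 = 613524 + 254809 = 868333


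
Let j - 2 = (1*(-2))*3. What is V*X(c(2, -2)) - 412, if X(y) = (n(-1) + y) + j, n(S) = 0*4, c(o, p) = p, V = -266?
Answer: 1184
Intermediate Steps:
n(S) = 0
j = -4 (j = 2 + (1*(-2))*3 = 2 - 2*3 = 2 - 6 = -4)
X(y) = -4 + y (X(y) = (0 + y) - 4 = y - 4 = -4 + y)
V*X(c(2, -2)) - 412 = -266*(-4 - 2) - 412 = -266*(-6) - 412 = 1596 - 412 = 1184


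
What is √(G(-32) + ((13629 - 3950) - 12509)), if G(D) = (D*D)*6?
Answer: √3314 ≈ 57.567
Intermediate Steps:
G(D) = 6*D² (G(D) = D²*6 = 6*D²)
√(G(-32) + ((13629 - 3950) - 12509)) = √(6*(-32)² + ((13629 - 3950) - 12509)) = √(6*1024 + (9679 - 12509)) = √(6144 - 2830) = √3314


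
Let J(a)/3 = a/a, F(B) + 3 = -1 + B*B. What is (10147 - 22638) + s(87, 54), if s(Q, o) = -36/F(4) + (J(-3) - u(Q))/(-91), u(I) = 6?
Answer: -1136951/91 ≈ -12494.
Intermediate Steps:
F(B) = -4 + B² (F(B) = -3 + (-1 + B*B) = -3 + (-1 + B²) = -4 + B²)
J(a) = 3 (J(a) = 3*(a/a) = 3*1 = 3)
s(Q, o) = -270/91 (s(Q, o) = -36/(-4 + 4²) + (3 - 1*6)/(-91) = -36/(-4 + 16) + (3 - 6)*(-1/91) = -36/12 - 3*(-1/91) = -36*1/12 + 3/91 = -3 + 3/91 = -270/91)
(10147 - 22638) + s(87, 54) = (10147 - 22638) - 270/91 = -12491 - 270/91 = -1136951/91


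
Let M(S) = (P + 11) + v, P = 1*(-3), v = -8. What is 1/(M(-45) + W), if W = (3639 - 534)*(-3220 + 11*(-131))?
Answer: -1/14472405 ≈ -6.9097e-8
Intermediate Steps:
P = -3
W = -14472405 (W = 3105*(-3220 - 1441) = 3105*(-4661) = -14472405)
M(S) = 0 (M(S) = (-3 + 11) - 8 = 8 - 8 = 0)
1/(M(-45) + W) = 1/(0 - 14472405) = 1/(-14472405) = -1/14472405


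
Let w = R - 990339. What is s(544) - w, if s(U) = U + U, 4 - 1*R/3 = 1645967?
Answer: 5929316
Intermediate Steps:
R = -4937889 (R = 12 - 3*1645967 = 12 - 4937901 = -4937889)
s(U) = 2*U
w = -5928228 (w = -4937889 - 990339 = -5928228)
s(544) - w = 2*544 - 1*(-5928228) = 1088 + 5928228 = 5929316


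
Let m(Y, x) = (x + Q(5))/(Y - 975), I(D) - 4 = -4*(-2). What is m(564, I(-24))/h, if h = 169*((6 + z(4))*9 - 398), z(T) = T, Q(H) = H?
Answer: 17/21393372 ≈ 7.9464e-7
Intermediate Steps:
I(D) = 12 (I(D) = 4 - 4*(-2) = 4 + 8 = 12)
h = -52052 (h = 169*((6 + 4)*9 - 398) = 169*(10*9 - 398) = 169*(90 - 398) = 169*(-308) = -52052)
m(Y, x) = (5 + x)/(-975 + Y) (m(Y, x) = (x + 5)/(Y - 975) = (5 + x)/(-975 + Y))
m(564, I(-24))/h = ((5 + 12)/(-975 + 564))/(-52052) = (17/(-411))*(-1/52052) = -1/411*17*(-1/52052) = -17/411*(-1/52052) = 17/21393372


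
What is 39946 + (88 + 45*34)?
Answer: 41564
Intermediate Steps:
39946 + (88 + 45*34) = 39946 + (88 + 1530) = 39946 + 1618 = 41564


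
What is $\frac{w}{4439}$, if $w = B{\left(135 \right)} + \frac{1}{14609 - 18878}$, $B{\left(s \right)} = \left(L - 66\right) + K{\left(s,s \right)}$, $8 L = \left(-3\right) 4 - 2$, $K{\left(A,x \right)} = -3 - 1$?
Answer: $- \frac{1225207}{75800364} \approx -0.016164$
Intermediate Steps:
$K{\left(A,x \right)} = -4$ ($K{\left(A,x \right)} = -3 - 1 = -4$)
$L = - \frac{7}{4}$ ($L = \frac{\left(-3\right) 4 - 2}{8} = \frac{-12 - 2}{8} = \frac{1}{8} \left(-14\right) = - \frac{7}{4} \approx -1.75$)
$B{\left(s \right)} = - \frac{287}{4}$ ($B{\left(s \right)} = \left(- \frac{7}{4} - 66\right) - 4 = - \frac{271}{4} - 4 = - \frac{287}{4}$)
$w = - \frac{1225207}{17076}$ ($w = - \frac{287}{4} + \frac{1}{14609 - 18878} = - \frac{287}{4} + \frac{1}{-4269} = - \frac{287}{4} - \frac{1}{4269} = - \frac{1225207}{17076} \approx -71.75$)
$\frac{w}{4439} = - \frac{1225207}{17076 \cdot 4439} = \left(- \frac{1225207}{17076}\right) \frac{1}{4439} = - \frac{1225207}{75800364}$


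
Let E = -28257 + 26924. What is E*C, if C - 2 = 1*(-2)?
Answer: 0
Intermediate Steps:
C = 0 (C = 2 + 1*(-2) = 2 - 2 = 0)
E = -1333
E*C = -1333*0 = 0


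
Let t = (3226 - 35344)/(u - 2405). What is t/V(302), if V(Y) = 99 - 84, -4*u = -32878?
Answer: -21412/58145 ≈ -0.36825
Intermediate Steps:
u = 16439/2 (u = -¼*(-32878) = 16439/2 ≈ 8219.5)
V(Y) = 15
t = -64236/11629 (t = (3226 - 35344)/(16439/2 - 2405) = -32118/11629/2 = -32118*2/11629 = -64236/11629 ≈ -5.5238)
t/V(302) = -64236/11629/15 = -64236/11629*1/15 = -21412/58145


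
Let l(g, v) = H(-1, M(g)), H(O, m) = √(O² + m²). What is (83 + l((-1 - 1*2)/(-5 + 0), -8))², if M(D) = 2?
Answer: (83 + √5)² ≈ 7265.2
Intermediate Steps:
l(g, v) = √5 (l(g, v) = √((-1)² + 2²) = √(1 + 4) = √5)
(83 + l((-1 - 1*2)/(-5 + 0), -8))² = (83 + √5)²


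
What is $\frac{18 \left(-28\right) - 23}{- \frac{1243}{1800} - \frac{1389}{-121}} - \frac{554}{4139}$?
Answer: $- \frac{476378690938}{9725809783} \approx -48.981$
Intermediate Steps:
$\frac{18 \left(-28\right) - 23}{- \frac{1243}{1800} - \frac{1389}{-121}} - \frac{554}{4139} = \frac{-504 - 23}{\left(-1243\right) \frac{1}{1800} - - \frac{1389}{121}} - \frac{554}{4139} = - \frac{527}{- \frac{1243}{1800} + \frac{1389}{121}} - \frac{554}{4139} = - \frac{527}{\frac{2349797}{217800}} - \frac{554}{4139} = \left(-527\right) \frac{217800}{2349797} - \frac{554}{4139} = - \frac{114780600}{2349797} - \frac{554}{4139} = - \frac{476378690938}{9725809783}$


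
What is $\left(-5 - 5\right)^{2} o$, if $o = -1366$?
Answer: $-136600$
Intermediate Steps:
$\left(-5 - 5\right)^{2} o = \left(-5 - 5\right)^{2} \left(-1366\right) = \left(-10\right)^{2} \left(-1366\right) = 100 \left(-1366\right) = -136600$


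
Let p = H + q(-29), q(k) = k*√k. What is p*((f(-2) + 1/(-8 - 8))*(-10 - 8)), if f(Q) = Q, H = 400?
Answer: 14850 - 8613*I*√29/8 ≈ 14850.0 - 5797.8*I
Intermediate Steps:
q(k) = k^(3/2)
p = 400 - 29*I*√29 (p = 400 + (-29)^(3/2) = 400 - 29*I*√29 ≈ 400.0 - 156.17*I)
p*((f(-2) + 1/(-8 - 8))*(-10 - 8)) = (400 - 29*I*√29)*((-2 + 1/(-8 - 8))*(-10 - 8)) = (400 - 29*I*√29)*((-2 + 1/(-16))*(-18)) = (400 - 29*I*√29)*((-2 - 1/16)*(-18)) = (400 - 29*I*√29)*(-33/16*(-18)) = (400 - 29*I*√29)*(297/8) = 14850 - 8613*I*√29/8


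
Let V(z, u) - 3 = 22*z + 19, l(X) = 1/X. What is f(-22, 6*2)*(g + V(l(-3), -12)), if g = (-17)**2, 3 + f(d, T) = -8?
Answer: -10021/3 ≈ -3340.3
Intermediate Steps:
f(d, T) = -11 (f(d, T) = -3 - 8 = -11)
g = 289
V(z, u) = 22 + 22*z (V(z, u) = 3 + (22*z + 19) = 3 + (19 + 22*z) = 22 + 22*z)
f(-22, 6*2)*(g + V(l(-3), -12)) = -11*(289 + (22 + 22/(-3))) = -11*(289 + (22 + 22*(-1/3))) = -11*(289 + (22 - 22/3)) = -11*(289 + 44/3) = -11*911/3 = -10021/3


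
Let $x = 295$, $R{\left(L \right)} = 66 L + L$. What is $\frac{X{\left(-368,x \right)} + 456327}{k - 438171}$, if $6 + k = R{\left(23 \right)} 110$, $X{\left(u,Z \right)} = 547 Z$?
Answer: $- \frac{617692}{268667} \approx -2.2991$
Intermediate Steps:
$R{\left(L \right)} = 67 L$
$k = 169504$ ($k = -6 + 67 \cdot 23 \cdot 110 = -6 + 1541 \cdot 110 = -6 + 169510 = 169504$)
$\frac{X{\left(-368,x \right)} + 456327}{k - 438171} = \frac{547 \cdot 295 + 456327}{169504 - 438171} = \frac{161365 + 456327}{-268667} = 617692 \left(- \frac{1}{268667}\right) = - \frac{617692}{268667}$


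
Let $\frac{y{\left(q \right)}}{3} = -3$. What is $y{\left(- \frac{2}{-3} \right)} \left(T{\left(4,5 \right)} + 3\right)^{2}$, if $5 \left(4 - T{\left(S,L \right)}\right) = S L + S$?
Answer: $- \frac{1089}{25} \approx -43.56$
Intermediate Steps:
$y{\left(q \right)} = -9$ ($y{\left(q \right)} = 3 \left(-3\right) = -9$)
$T{\left(S,L \right)} = 4 - \frac{S}{5} - \frac{L S}{5}$ ($T{\left(S,L \right)} = 4 - \frac{S L + S}{5} = 4 - \frac{L S + S}{5} = 4 - \frac{S + L S}{5} = 4 - \left(\frac{S}{5} + \frac{L S}{5}\right) = 4 - \frac{S}{5} - \frac{L S}{5}$)
$y{\left(- \frac{2}{-3} \right)} \left(T{\left(4,5 \right)} + 3\right)^{2} = - 9 \left(\left(4 - \frac{4}{5} - 1 \cdot 4\right) + 3\right)^{2} = - 9 \left(\left(4 - \frac{4}{5} - 4\right) + 3\right)^{2} = - 9 \left(- \frac{4}{5} + 3\right)^{2} = - 9 \left(\frac{11}{5}\right)^{2} = \left(-9\right) \frac{121}{25} = - \frac{1089}{25}$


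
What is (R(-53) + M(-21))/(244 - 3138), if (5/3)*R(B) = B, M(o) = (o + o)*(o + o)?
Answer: -8661/14470 ≈ -0.59855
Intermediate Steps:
M(o) = 4*o² (M(o) = (2*o)*(2*o) = 4*o²)
R(B) = 3*B/5
(R(-53) + M(-21))/(244 - 3138) = ((⅗)*(-53) + 4*(-21)²)/(244 - 3138) = (-159/5 + 4*441)/(-2894) = (-159/5 + 1764)*(-1/2894) = (8661/5)*(-1/2894) = -8661/14470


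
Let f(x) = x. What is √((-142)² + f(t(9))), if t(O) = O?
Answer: √20173 ≈ 142.03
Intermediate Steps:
√((-142)² + f(t(9))) = √((-142)² + 9) = √(20164 + 9) = √20173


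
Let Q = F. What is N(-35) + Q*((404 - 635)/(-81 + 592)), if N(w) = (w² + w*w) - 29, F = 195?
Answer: 170298/73 ≈ 2332.8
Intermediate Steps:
Q = 195
N(w) = -29 + 2*w² (N(w) = (w² + w²) - 29 = 2*w² - 29 = -29 + 2*w²)
N(-35) + Q*((404 - 635)/(-81 + 592)) = (-29 + 2*(-35)²) + 195*((404 - 635)/(-81 + 592)) = (-29 + 2*1225) + 195*(-231/511) = (-29 + 2450) + 195*(-231*1/511) = 2421 + 195*(-33/73) = 2421 - 6435/73 = 170298/73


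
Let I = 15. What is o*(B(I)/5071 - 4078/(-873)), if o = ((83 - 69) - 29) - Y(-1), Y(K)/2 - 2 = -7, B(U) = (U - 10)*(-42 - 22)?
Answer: -102000890/4426983 ≈ -23.041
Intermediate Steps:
B(U) = 640 - 64*U (B(U) = (-10 + U)*(-64) = 640 - 64*U)
Y(K) = -10 (Y(K) = 4 + 2*(-7) = 4 - 14 = -10)
o = -5 (o = ((83 - 69) - 29) - 1*(-10) = (14 - 29) + 10 = -15 + 10 = -5)
o*(B(I)/5071 - 4078/(-873)) = -5*((640 - 64*15)/5071 - 4078/(-873)) = -5*((640 - 960)*(1/5071) - 4078*(-1/873)) = -5*(-320*1/5071 + 4078/873) = -5*(-320/5071 + 4078/873) = -5*20400178/4426983 = -102000890/4426983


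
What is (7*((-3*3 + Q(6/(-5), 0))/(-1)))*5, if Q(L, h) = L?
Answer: 357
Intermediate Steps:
(7*((-3*3 + Q(6/(-5), 0))/(-1)))*5 = (7*((-3*3 + 6/(-5))/(-1)))*5 = (7*((-9 + 6*(-⅕))*(-1)))*5 = (7*((-9 - 6/5)*(-1)))*5 = (7*(-51/5*(-1)))*5 = (7*(51/5))*5 = (357/5)*5 = 357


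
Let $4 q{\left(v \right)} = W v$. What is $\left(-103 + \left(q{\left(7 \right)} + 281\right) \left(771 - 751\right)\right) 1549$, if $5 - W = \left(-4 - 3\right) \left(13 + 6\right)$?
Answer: $16027503$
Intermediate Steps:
$W = 138$ ($W = 5 - \left(-4 - 3\right) \left(13 + 6\right) = 5 - \left(-7\right) 19 = 5 - -133 = 5 + 133 = 138$)
$q{\left(v \right)} = \frac{69 v}{2}$ ($q{\left(v \right)} = \frac{138 v}{4} = \frac{69 v}{2}$)
$\left(-103 + \left(q{\left(7 \right)} + 281\right) \left(771 - 751\right)\right) 1549 = \left(-103 + \left(\frac{69}{2} \cdot 7 + 281\right) \left(771 - 751\right)\right) 1549 = \left(-103 + \left(\frac{483}{2} + 281\right) 20\right) 1549 = \left(-103 + \frac{1045}{2} \cdot 20\right) 1549 = \left(-103 + 10450\right) 1549 = 10347 \cdot 1549 = 16027503$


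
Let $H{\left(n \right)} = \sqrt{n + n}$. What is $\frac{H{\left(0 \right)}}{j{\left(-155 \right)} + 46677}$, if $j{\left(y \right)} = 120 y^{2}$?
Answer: $0$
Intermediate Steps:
$H{\left(n \right)} = \sqrt{2} \sqrt{n}$ ($H{\left(n \right)} = \sqrt{2 n} = \sqrt{2} \sqrt{n}$)
$\frac{H{\left(0 \right)}}{j{\left(-155 \right)} + 46677} = \frac{\sqrt{2} \sqrt{0}}{120 \left(-155\right)^{2} + 46677} = \frac{\sqrt{2} \cdot 0}{120 \cdot 24025 + 46677} = \frac{1}{2883000 + 46677} \cdot 0 = \frac{1}{2929677} \cdot 0 = 0$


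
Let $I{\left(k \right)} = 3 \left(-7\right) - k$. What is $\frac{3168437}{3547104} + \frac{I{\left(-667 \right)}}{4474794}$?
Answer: $\frac{2363399051027}{2645426616096} \approx 0.89339$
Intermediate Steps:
$I{\left(k \right)} = -21 - k$
$\frac{3168437}{3547104} + \frac{I{\left(-667 \right)}}{4474794} = \frac{3168437}{3547104} + \frac{-21 - -667}{4474794} = 3168437 \cdot \frac{1}{3547104} + \left(-21 + 667\right) \frac{1}{4474794} = \frac{3168437}{3547104} + 646 \cdot \frac{1}{4474794} = \frac{3168437}{3547104} + \frac{323}{2237397} = \frac{2363399051027}{2645426616096}$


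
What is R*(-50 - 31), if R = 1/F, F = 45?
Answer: -9/5 ≈ -1.8000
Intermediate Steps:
R = 1/45 ≈ 0.022222
R*(-50 - 31) = (-50 - 31)/45 = (1/45)*(-81) = -9/5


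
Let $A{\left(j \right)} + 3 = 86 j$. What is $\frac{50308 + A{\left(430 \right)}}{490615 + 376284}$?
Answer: $\frac{7935}{78809} \approx 0.10069$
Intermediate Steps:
$A{\left(j \right)} = -3 + 86 j$
$\frac{50308 + A{\left(430 \right)}}{490615 + 376284} = \frac{50308 + \left(-3 + 86 \cdot 430\right)}{490615 + 376284} = \frac{50308 + \left(-3 + 36980\right)}{866899} = \left(50308 + 36977\right) \frac{1}{866899} = 87285 \cdot \frac{1}{866899} = \frac{7935}{78809}$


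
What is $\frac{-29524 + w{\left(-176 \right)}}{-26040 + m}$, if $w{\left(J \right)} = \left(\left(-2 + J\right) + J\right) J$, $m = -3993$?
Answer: $- \frac{32780}{30033} \approx -1.0915$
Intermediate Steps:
$w{\left(J \right)} = J \left(-2 + 2 J\right)$ ($w{\left(J \right)} = \left(-2 + 2 J\right) J = J \left(-2 + 2 J\right)$)
$\frac{-29524 + w{\left(-176 \right)}}{-26040 + m} = \frac{-29524 + 2 \left(-176\right) \left(-1 - 176\right)}{-26040 - 3993} = \frac{-29524 + 2 \left(-176\right) \left(-177\right)}{-30033} = \left(-29524 + 62304\right) \left(- \frac{1}{30033}\right) = 32780 \left(- \frac{1}{30033}\right) = - \frac{32780}{30033}$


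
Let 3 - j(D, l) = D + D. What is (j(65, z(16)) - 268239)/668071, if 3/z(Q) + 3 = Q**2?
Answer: -268366/668071 ≈ -0.40170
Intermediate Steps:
z(Q) = 3/(-3 + Q**2)
j(D, l) = 3 - 2*D (j(D, l) = 3 - (D + D) = 3 - 2*D)
(j(65, z(16)) - 268239)/668071 = ((3 - 2*65) - 268239)/668071 = ((3 - 130) - 268239)*(1/668071) = (-127 - 268239)*(1/668071) = -268366*1/668071 = -268366/668071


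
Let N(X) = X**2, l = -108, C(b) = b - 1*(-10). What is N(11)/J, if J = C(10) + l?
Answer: -11/8 ≈ -1.3750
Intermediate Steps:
C(b) = 10 + b (C(b) = b + 10 = 10 + b)
J = -88 (J = (10 + 10) - 108 = 20 - 108 = -88)
N(11)/J = 11**2/(-88) = 121*(-1/88) = -11/8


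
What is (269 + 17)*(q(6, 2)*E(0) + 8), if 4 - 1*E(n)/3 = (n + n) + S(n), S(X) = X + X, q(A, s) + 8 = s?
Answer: -18304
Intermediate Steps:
q(A, s) = -8 + s
S(X) = 2*X
E(n) = 12 - 12*n (E(n) = 12 - 3*((n + n) + 2*n) = 12 - 3*(2*n + 2*n) = 12 - 12*n)
(269 + 17)*(q(6, 2)*E(0) + 8) = (269 + 17)*((-8 + 2)*(12 - 12*0) + 8) = 286*(-6*(12 + 0) + 8) = 286*(-6*12 + 8) = 286*(-72 + 8) = 286*(-64) = -18304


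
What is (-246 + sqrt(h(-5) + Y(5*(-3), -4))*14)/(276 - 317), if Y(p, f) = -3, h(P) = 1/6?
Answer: 6 - 7*I*sqrt(102)/123 ≈ 6.0 - 0.57477*I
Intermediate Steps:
h(P) = 1/6
(-246 + sqrt(h(-5) + Y(5*(-3), -4))*14)/(276 - 317) = (-246 + sqrt(1/6 - 3)*14)/(276 - 317) = (-246 + sqrt(-17/6)*14)/(-41) = (-246 + (I*sqrt(102)/6)*14)*(-1/41) = (-246 + 7*I*sqrt(102)/3)*(-1/41) = 6 - 7*I*sqrt(102)/123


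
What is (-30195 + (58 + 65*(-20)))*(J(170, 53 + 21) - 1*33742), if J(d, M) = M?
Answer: 1058420916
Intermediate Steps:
(-30195 + (58 + 65*(-20)))*(J(170, 53 + 21) - 1*33742) = (-30195 + (58 + 65*(-20)))*((53 + 21) - 1*33742) = (-30195 + (58 - 1300))*(74 - 33742) = (-30195 - 1242)*(-33668) = -31437*(-33668) = 1058420916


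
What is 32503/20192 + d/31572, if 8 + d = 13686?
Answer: 325592723/159375456 ≈ 2.0429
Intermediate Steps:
d = 13678 (d = -8 + 13686 = 13678)
32503/20192 + d/31572 = 32503/20192 + 13678/31572 = 32503*(1/20192) + 13678*(1/31572) = 32503/20192 + 6839/15786 = 325592723/159375456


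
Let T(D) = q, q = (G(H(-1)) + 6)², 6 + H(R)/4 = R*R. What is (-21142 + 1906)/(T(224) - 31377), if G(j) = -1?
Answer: 4809/7838 ≈ 0.61355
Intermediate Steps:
H(R) = -24 + 4*R² (H(R) = -24 + 4*(R*R) = -24 + 4*R²)
q = 25 (q = (-1 + 6)² = 5² = 25)
T(D) = 25
(-21142 + 1906)/(T(224) - 31377) = (-21142 + 1906)/(25 - 31377) = -19236/(-31352) = -19236*(-1/31352) = 4809/7838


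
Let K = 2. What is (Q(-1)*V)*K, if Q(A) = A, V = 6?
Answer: -12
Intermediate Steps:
(Q(-1)*V)*K = -1*6*2 = -6*2 = -12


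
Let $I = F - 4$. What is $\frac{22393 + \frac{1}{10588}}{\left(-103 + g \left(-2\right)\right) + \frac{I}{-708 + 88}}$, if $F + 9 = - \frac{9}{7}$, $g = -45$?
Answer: $- \frac{51450067445}{29815808} \approx -1725.6$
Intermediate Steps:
$F = - \frac{72}{7}$ ($F = -9 - \frac{9}{7} = - \frac{72}{7} \approx -10.286$)
$I = - \frac{100}{7}$ ($I = - \frac{72}{7} - 4 = - \frac{100}{7} \approx -14.286$)
$\frac{22393 + \frac{1}{10588}}{\left(-103 + g \left(-2\right)\right) + \frac{I}{-708 + 88}} = \frac{22393 + \frac{1}{10588}}{\left(-103 - -90\right) - \frac{100}{7 \left(-708 + 88\right)}} = \frac{22393 + \frac{1}{10588}}{\left(-103 + 90\right) - \frac{100}{7 \left(-620\right)}} = \frac{237097085}{10588 \left(-13 - - \frac{5}{217}\right)} = \frac{237097085}{10588 \left(-13 + \frac{5}{217}\right)} = \frac{237097085}{10588 \left(- \frac{2816}{217}\right)} = \frac{237097085}{10588} \left(- \frac{217}{2816}\right) = - \frac{51450067445}{29815808}$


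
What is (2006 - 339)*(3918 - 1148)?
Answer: 4617590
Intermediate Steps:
(2006 - 339)*(3918 - 1148) = 1667*2770 = 4617590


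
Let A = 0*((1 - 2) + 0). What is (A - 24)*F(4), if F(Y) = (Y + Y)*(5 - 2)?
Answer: -576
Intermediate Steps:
A = 0 (A = 0*(-1 + 0) = 0*(-1) = 0)
F(Y) = 6*Y (F(Y) = (2*Y)*3 = 6*Y)
(A - 24)*F(4) = (0 - 24)*(6*4) = -24*24 = -576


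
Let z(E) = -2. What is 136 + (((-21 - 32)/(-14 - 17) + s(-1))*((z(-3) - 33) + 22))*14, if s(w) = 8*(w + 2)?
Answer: -50566/31 ≈ -1631.2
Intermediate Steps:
s(w) = 16 + 8*w (s(w) = 8*(2 + w) = 16 + 8*w)
136 + (((-21 - 32)/(-14 - 17) + s(-1))*((z(-3) - 33) + 22))*14 = 136 + (((-21 - 32)/(-14 - 17) + (16 + 8*(-1)))*((-2 - 33) + 22))*14 = 136 + ((-53/(-31) + (16 - 8))*(-35 + 22))*14 = 136 + ((-53*(-1/31) + 8)*(-13))*14 = 136 + ((53/31 + 8)*(-13))*14 = 136 + ((301/31)*(-13))*14 = 136 - 3913/31*14 = 136 - 54782/31 = -50566/31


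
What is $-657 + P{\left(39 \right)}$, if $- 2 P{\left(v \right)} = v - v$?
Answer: $-657$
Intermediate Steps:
$P{\left(v \right)} = 0$ ($P{\left(v \right)} = - \frac{v - v}{2} = \left(- \frac{1}{2}\right) 0 = 0$)
$-657 + P{\left(39 \right)} = -657 + 0 = -657$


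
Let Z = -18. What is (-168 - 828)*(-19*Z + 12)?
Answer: -352584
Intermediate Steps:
(-168 - 828)*(-19*Z + 12) = (-168 - 828)*(-19*(-18) + 12) = -996*(342 + 12) = -996*354 = -352584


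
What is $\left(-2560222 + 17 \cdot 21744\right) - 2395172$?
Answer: $-4585746$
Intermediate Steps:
$\left(-2560222 + 17 \cdot 21744\right) - 2395172 = \left(-2560222 + 369648\right) - 2395172 = -2190574 - 2395172 = -4585746$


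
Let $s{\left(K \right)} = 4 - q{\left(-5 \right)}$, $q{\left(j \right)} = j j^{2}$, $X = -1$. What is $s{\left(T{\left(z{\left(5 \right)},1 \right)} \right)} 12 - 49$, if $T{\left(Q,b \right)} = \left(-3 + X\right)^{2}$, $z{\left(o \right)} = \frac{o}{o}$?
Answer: $1499$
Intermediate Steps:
$z{\left(o \right)} = 1$
$q{\left(j \right)} = j^{3}$
$T{\left(Q,b \right)} = 16$ ($T{\left(Q,b \right)} = \left(-3 - 1\right)^{2} = \left(-4\right)^{2} = 16$)
$s{\left(K \right)} = 129$ ($s{\left(K \right)} = 4 - \left(-5\right)^{3} = 4 - -125 = 4 + 125 = 129$)
$s{\left(T{\left(z{\left(5 \right)},1 \right)} \right)} 12 - 49 = 129 \cdot 12 - 49 = 1548 - 49 = 1499$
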